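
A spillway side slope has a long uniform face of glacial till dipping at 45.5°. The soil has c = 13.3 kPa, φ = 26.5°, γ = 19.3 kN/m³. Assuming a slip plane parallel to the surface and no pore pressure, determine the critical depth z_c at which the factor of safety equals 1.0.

Setting FS = 1.00 in FS = [c + γz cos²β tanφ] / [γz sinβ cosβ] and solving for z:
z = c / [γ cosβ (FS·sinβ − cosβ·tanφ)]
  = 13.3 / [19.3·cos45.5°·(1.00·sin45.5° − cos45.5°·tan26.5°)]
  = 13.3 / [19.3·0.7009·(1.00·0.7133 − 0.7009·0.4986)]
  = 13.3 / 4.9212 = 2.703 m

z_c = 2.70 m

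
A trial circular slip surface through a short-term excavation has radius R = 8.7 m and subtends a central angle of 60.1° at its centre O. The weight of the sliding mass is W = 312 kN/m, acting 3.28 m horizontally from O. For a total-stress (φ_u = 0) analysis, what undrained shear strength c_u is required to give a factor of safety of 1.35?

FS = c_u·L_a·R / (W·d), so c_u = FS·W·d / (L_a·R).
Arc length L_a = R·θ = 8.7·(60.1°·π/180) = 8.7·1.0489 = 9.13 m
c_u = 1.35·312·3.28 / (9.13·8.7) = 1381.5 / 79.39 = 17.40 kPa

c_u = 17.4 kPa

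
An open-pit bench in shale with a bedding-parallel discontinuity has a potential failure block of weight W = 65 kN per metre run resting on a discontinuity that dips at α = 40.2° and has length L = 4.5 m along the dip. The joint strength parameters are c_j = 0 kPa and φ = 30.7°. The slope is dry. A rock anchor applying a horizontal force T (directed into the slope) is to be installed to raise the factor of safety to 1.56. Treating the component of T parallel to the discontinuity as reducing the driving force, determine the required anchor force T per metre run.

Resolving forces along and normal to the sliding plane, with the horizontal anchor force T adding T·sinα to the effective normal force and T·cosα acting up the plane against the driving force:
FS = [c_jL + (W cosα + T sinα) tanφ] / [W sinα − T cosα]
Without the anchor: N' = 49.6 kN/m, driving T_d = 42.0 kN/m, resisting R = 0·4.5 + 49.6·tan30.7° = 29.5 kN/m, FS = 0.70.
Setting FS = 1.56 and solving for T:
1.56·(42.0 − T cos40.2°) = 29.5 + T sin40.2°·tan30.7°
T·(sin40.2°·tan30.7° + 1.56·cos40.2°) = 1.56·42.0 − 29.5
T·(0.6455·0.5938 + 1.56·0.7638) = 65.4 − 29.5 = 36.0
T·1.5748 = 36.0
T = 22.8 kN/m

T = 23 kN/m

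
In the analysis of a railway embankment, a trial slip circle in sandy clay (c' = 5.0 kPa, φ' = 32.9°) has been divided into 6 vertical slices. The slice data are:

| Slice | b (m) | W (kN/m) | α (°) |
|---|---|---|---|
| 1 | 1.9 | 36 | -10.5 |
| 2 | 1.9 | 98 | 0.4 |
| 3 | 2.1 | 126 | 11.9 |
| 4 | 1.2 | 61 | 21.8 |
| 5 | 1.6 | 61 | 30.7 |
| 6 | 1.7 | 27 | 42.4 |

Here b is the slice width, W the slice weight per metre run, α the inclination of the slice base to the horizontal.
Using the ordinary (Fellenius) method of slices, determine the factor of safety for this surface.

FS = 3.33

Ordinary method of slices: FS = Σ[c'·Δl_i + (W_i cosα_i)·tanφ'] / Σ W_i sinα_i, with Δl_i = b_i / cosα_i.
Slice 1: Δl = 1.9/cos(-10.5°) = 1.932 m; N'_1 = 36·cos(-10.5°) = 35.4; c'Δl = 9.66; W sinα = -6.6
Slice 2: Δl = 1.9/cos0.4° = 1.900 m; N'_2 = 98·cos0.4° = 98.0; c'Δl = 9.50; W sinα = 0.7
Slice 3: Δl = 2.1/cos11.9° = 2.146 m; N'_3 = 126·cos11.9° = 123.3; c'Δl = 10.73; W sinα = 26.0
Slice 4: Δl = 1.2/cos21.8° = 1.292 m; N'_4 = 61·cos21.8° = 56.6; c'Δl = 6.46; W sinα = 22.7
Slice 5: Δl = 1.6/cos30.7° = 1.861 m; N'_5 = 61·cos30.7° = 52.5; c'Δl = 9.30; W sinα = 31.1
Slice 6: Δl = 1.7/cos42.4° = 2.302 m; N'_6 = 27·cos42.4° = 19.9; c'Δl = 11.51; W sinα = 18.2
Σc'Δl = 57.2 kN/m; ΣN' = 385.7 kN/m; ΣW sinα = 92.1 kN/m
Resisting = 57.2 + 385.7·tan32.9° = 57.2 + 249.5 = 306.7 kN/m
FS = 306.7 / 92.1 = 3.330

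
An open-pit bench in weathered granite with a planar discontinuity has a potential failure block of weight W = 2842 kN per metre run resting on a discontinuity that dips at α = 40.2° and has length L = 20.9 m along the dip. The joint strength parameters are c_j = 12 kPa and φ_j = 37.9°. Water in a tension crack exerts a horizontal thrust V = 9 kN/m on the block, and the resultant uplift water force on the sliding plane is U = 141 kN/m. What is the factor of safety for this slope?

Resolving the block weight along and normal to the plane and applying the Mohr–Coulomb strength on the joint:
N' = W cosα − U − V sinα = 2842·cos40.2° − 141 − 9·sin40.2° = 2023.9 kN/m
Driving force T = W sinα + V cosα = 2842·sin40.2° + 9·cos40.2° = 1841.3 kN/m
Resisting force R = c_j·L + N'·tanφ_j = 12·20.9 + 2023.9·tan37.9° = 250.8 + 1575.6 = 1826.4 kN/m
FS = R / T = 1826.4 / 1841.3 = 0.992

FS = 0.99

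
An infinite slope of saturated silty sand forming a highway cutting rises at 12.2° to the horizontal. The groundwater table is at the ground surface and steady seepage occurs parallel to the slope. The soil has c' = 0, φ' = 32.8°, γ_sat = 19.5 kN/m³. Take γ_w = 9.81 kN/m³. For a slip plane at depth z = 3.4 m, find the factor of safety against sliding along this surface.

With seepage parallel to the slope and the water table at the surface, the effective normal stress on the slip plane uses the buoyant unit weight γ' = γ_sat − γ_w while the driving shear stress uses γ_sat:
FS = [c' + γ' z cos²β tanφ'] / [γ_sat z sinβ cosβ]
(For c' = 0 this reduces to FS = (γ'/γ_sat)·tanφ'/tanβ.)
γ' = 19.5 − 9.81 = 9.69 kN/m³
Numerator = 0.0 + 9.69·3.4·cos²12.2°·tan32.8° = 0.0 + 9.69·3.4·0.9553·0.6445 = 20.284 kPa
Denominator = 19.5·3.4·sin12.2°·cos12.2° = 19.5·3.4·0.2113·0.9774 = 13.694 kPa
FS = 20.284 / 13.694 = 1.481

FS = 1.48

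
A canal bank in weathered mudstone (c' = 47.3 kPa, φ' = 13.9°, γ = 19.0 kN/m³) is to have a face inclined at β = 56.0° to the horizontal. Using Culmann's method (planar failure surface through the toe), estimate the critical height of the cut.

Culmann's analysis gives the critical failure plane at α_cr = (β + φ')/2 = (56.0 + 13.9)/2 = 35.0°, and the critical height
H_c = (4c'/γ) · sinβ cosφ' / [1 − cos(β − φ')]
    = (4·47.3/19.0) · sin56.0°·cos13.9° / [1 − cos(42.1°)]
    = 9.958 · 0.8290·0.9707 / [1 − 0.7420]
    = 9.958 · 0.8048 / 0.2580
    = 31.06 m

H_c = 31.06 m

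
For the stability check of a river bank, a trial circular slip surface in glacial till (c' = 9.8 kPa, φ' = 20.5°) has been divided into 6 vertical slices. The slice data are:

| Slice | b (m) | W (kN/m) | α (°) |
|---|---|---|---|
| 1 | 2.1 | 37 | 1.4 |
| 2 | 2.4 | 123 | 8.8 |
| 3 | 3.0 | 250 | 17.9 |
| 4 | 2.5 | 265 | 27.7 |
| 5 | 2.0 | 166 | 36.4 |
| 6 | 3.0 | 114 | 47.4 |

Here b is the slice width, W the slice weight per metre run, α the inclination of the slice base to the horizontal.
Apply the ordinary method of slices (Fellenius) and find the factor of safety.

FS = 1.21

Ordinary method of slices: FS = Σ[c'·Δl_i + (W_i cosα_i)·tanφ'] / Σ W_i sinα_i, with Δl_i = b_i / cosα_i.
Slice 1: Δl = 2.1/cos1.4° = 2.101 m; N'_1 = 37·cos1.4° = 37.0; c'Δl = 20.59; W sinα = 0.9
Slice 2: Δl = 2.4/cos8.8° = 2.429 m; N'_2 = 123·cos8.8° = 121.6; c'Δl = 23.80; W sinα = 18.8
Slice 3: Δl = 3.0/cos17.9° = 3.153 m; N'_3 = 250·cos17.9° = 237.9; c'Δl = 30.90; W sinα = 76.8
Slice 4: Δl = 2.5/cos27.7° = 2.824 m; N'_4 = 265·cos27.7° = 234.6; c'Δl = 27.67; W sinα = 123.2
Slice 5: Δl = 2.0/cos36.4° = 2.485 m; N'_5 = 166·cos36.4° = 133.6; c'Δl = 24.35; W sinα = 98.5
Slice 6: Δl = 3.0/cos47.4° = 4.432 m; N'_6 = 114·cos47.4° = 77.2; c'Δl = 43.43; W sinα = 83.9
Σc'Δl = 170.7 kN/m; ΣN' = 841.8 kN/m; ΣW sinα = 402.2 kN/m
Resisting = 170.7 + 841.8·tan20.5° = 170.7 + 314.8 = 485.5 kN/m
FS = 485.5 / 402.2 = 1.207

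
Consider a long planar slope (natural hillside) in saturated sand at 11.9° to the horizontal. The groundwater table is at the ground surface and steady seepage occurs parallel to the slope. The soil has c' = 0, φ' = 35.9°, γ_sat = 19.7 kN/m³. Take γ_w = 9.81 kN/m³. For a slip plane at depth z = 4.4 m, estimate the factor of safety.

With seepage parallel to the slope and the water table at the surface, the effective normal stress on the slip plane uses the buoyant unit weight γ' = γ_sat − γ_w while the driving shear stress uses γ_sat:
FS = [c' + γ' z cos²β tanφ'] / [γ_sat z sinβ cosβ]
(For c' = 0 this reduces to FS = (γ'/γ_sat)·tanφ'/tanβ.)
γ' = 19.7 − 9.81 = 9.89 kN/m³
Numerator = 0.0 + 9.89·4.4·cos²11.9°·tan35.9° = 0.0 + 9.89·4.4·0.9575·0.7239 = 30.161 kPa
Denominator = 19.7·4.4·sin11.9°·cos11.9° = 19.7·4.4·0.2062·0.9785 = 17.490 kPa
FS = 30.161 / 17.490 = 1.725

FS = 1.72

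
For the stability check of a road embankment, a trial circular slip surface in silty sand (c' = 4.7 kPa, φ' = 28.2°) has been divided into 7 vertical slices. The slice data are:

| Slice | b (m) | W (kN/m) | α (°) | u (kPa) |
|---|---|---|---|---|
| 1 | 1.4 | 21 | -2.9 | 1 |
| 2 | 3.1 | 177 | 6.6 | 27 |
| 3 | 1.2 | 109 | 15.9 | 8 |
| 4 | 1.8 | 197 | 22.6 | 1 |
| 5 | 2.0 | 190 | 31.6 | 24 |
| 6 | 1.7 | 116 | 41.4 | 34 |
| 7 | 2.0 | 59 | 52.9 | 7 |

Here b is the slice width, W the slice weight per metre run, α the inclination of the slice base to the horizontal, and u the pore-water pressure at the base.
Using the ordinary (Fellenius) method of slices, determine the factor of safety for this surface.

FS = 1.00

Ordinary method of slices: FS = Σ[c'·Δl_i + (W_i cosα_i − u_i·Δl_i)·tanφ'] / Σ W_i sinα_i, with Δl_i = b_i / cosα_i.
Slice 1: Δl = 1.4/cos(-2.9°) = 1.402 m; N'_1 = 21·cos(-2.9°) − 1·1.402 = 19.6; c'Δl = 6.59; W sinα = -1.1
Slice 2: Δl = 3.1/cos6.6° = 3.121 m; N'_2 = 177·cos6.6° − 27·3.121 = 91.6; c'Δl = 14.67; W sinα = 20.3
Slice 3: Δl = 1.2/cos15.9° = 1.248 m; N'_3 = 109·cos15.9° − 8·1.248 = 94.8; c'Δl = 5.86; W sinα = 29.9
Slice 4: Δl = 1.8/cos22.6° = 1.950 m; N'_4 = 197·cos22.6° − 1·1.950 = 179.9; c'Δl = 9.16; W sinα = 75.7
Slice 5: Δl = 2.0/cos31.6° = 2.348 m; N'_5 = 190·cos31.6° − 24·2.348 = 105.5; c'Δl = 11.04; W sinα = 99.6
Slice 6: Δl = 1.7/cos41.4° = 2.266 m; N'_6 = 116·cos41.4° − 34·2.266 = 10.0; c'Δl = 10.65; W sinα = 76.7
Slice 7: Δl = 2.0/cos52.9° = 3.316 m; N'_7 = 59·cos52.9° − 7·3.316 = 12.4; c'Δl = 15.58; W sinα = 47.1
Σc'Δl = 73.6 kN/m; ΣN' = 513.7 kN/m; ΣW sinα = 348.2 kN/m
Resisting = 73.6 + 513.7·tan28.2° = 73.6 + 275.5 = 349.0 kN/m
FS = 349.0 / 348.2 = 1.002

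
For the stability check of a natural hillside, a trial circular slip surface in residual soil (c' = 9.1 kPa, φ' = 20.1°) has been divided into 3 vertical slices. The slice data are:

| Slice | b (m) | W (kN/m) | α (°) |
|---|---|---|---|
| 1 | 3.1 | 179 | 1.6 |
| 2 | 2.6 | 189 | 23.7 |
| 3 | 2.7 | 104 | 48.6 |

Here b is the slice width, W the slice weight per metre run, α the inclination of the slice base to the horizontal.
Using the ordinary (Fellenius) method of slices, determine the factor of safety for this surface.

FS = 1.54

Ordinary method of slices: FS = Σ[c'·Δl_i + (W_i cosα_i)·tanφ'] / Σ W_i sinα_i, with Δl_i = b_i / cosα_i.
Slice 1: Δl = 3.1/cos1.6° = 3.101 m; N'_1 = 179·cos1.6° = 178.9; c'Δl = 28.22; W sinα = 5.0
Slice 2: Δl = 2.6/cos23.7° = 2.839 m; N'_2 = 189·cos23.7° = 173.1; c'Δl = 25.84; W sinα = 76.0
Slice 3: Δl = 2.7/cos48.6° = 4.083 m; N'_3 = 104·cos48.6° = 68.8; c'Δl = 37.15; W sinα = 78.0
Σc'Δl = 91.2 kN/m; ΣN' = 420.8 kN/m; ΣW sinα = 159.0 kN/m
Resisting = 91.2 + 420.8·tan20.1° = 91.2 + 154.0 = 245.2 kN/m
FS = 245.2 / 159.0 = 1.542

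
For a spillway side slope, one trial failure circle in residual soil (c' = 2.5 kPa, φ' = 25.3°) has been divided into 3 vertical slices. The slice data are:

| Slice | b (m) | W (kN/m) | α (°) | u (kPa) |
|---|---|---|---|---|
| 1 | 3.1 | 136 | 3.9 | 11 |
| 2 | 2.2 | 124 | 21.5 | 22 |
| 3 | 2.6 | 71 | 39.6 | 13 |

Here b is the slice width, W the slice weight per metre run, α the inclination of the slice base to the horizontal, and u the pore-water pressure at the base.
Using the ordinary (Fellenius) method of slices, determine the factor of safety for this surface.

Ordinary method of slices: FS = Σ[c'·Δl_i + (W_i cosα_i − u_i·Δl_i)·tanφ'] / Σ W_i sinα_i, with Δl_i = b_i / cosα_i.
Slice 1: Δl = 3.1/cos3.9° = 3.107 m; N'_1 = 136·cos3.9° − 11·3.107 = 101.5; c'Δl = 7.77; W sinα = 9.3
Slice 2: Δl = 2.2/cos21.5° = 2.365 m; N'_2 = 124·cos21.5° − 22·2.365 = 63.4; c'Δl = 5.91; W sinα = 45.4
Slice 3: Δl = 2.6/cos39.6° = 3.374 m; N'_3 = 71·cos39.6° − 13·3.374 = 10.8; c'Δl = 8.44; W sinα = 45.3
Σc'Δl = 22.1 kN/m; ΣN' = 175.7 kN/m; ΣW sinα = 100.0 kN/m
Resisting = 22.1 + 175.7·tan25.3° = 22.1 + 83.1 = 105.2 kN/m
FS = 105.2 / 100.0 = 1.052

FS = 1.05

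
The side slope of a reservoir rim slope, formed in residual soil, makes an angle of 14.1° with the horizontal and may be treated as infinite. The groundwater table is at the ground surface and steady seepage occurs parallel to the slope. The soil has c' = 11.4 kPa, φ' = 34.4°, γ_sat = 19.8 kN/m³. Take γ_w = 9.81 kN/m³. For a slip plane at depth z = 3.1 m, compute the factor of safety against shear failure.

With seepage parallel to the slope and the water table at the surface, the effective normal stress on the slip plane uses the buoyant unit weight γ' = γ_sat − γ_w while the driving shear stress uses γ_sat:
FS = [c' + γ' z cos²β tanφ'] / [γ_sat z sinβ cosβ]
γ' = 19.8 − 9.81 = 9.99 kN/m³
Numerator = 11.4 + 9.99·3.1·cos²14.1°·tan34.4° = 11.4 + 9.99·3.1·0.9407·0.6847 = 31.346 kPa
Denominator = 19.8·3.1·sin14.1°·cos14.1° = 19.8·3.1·0.2436·0.9699 = 14.503 kPa
FS = 31.346 / 14.503 = 2.161

FS = 2.16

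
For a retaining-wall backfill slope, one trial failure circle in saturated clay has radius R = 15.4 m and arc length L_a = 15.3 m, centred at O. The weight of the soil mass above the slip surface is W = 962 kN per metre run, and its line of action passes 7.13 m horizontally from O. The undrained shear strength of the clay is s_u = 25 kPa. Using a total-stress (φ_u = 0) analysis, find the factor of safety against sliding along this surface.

FS = 0.86

Taking moments about the centre O, the resisting moment is provided by the undrained shear strength acting along the arc:
M_R = s_u·L_a·R = 25·15.30·15.4 = 5890.5 kN·m/m
M_D = W·d = 962·7.13 = 6859.1 kN·m/m
FS = M_R / M_D = 5890.5 / 6859.1 = 0.859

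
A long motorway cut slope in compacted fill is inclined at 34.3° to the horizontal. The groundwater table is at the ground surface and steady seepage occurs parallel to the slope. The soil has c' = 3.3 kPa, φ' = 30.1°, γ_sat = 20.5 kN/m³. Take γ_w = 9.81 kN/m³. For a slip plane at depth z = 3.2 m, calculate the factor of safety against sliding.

FS = 0.55

With seepage parallel to the slope and the water table at the surface, the effective normal stress on the slip plane uses the buoyant unit weight γ' = γ_sat − γ_w while the driving shear stress uses γ_sat:
FS = [c' + γ' z cos²β tanφ'] / [γ_sat z sinβ cosβ]
γ' = 20.5 − 9.81 = 10.69 kN/m³
Numerator = 3.3 + 10.69·3.2·cos²34.3°·tan30.1° = 3.3 + 10.69·3.2·0.6824·0.5797 = 16.833 kPa
Denominator = 20.5·3.2·sin34.3°·cos34.3° = 20.5·3.2·0.5635·0.8261 = 30.539 kPa
FS = 16.833 / 30.539 = 0.551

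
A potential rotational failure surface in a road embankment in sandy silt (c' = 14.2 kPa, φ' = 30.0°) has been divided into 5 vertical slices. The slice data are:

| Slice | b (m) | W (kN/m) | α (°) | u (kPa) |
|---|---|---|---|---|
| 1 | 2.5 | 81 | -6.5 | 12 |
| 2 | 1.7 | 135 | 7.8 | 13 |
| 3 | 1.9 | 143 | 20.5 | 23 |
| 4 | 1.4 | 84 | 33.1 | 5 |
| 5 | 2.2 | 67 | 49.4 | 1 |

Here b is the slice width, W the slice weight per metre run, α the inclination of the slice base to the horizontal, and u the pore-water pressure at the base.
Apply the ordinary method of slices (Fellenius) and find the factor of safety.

Ordinary method of slices: FS = Σ[c'·Δl_i + (W_i cosα_i − u_i·Δl_i)·tanφ'] / Σ W_i sinα_i, with Δl_i = b_i / cosα_i.
Slice 1: Δl = 2.5/cos(-6.5°) = 2.516 m; N'_1 = 81·cos(-6.5°) − 12·2.516 = 50.3; c'Δl = 35.73; W sinα = -9.2
Slice 2: Δl = 1.7/cos7.8° = 1.716 m; N'_2 = 135·cos7.8° − 13·1.716 = 111.4; c'Δl = 24.37; W sinα = 18.3
Slice 3: Δl = 1.9/cos20.5° = 2.028 m; N'_3 = 143·cos20.5° − 23·2.028 = 87.3; c'Δl = 28.80; W sinα = 50.1
Slice 4: Δl = 1.4/cos33.1° = 1.671 m; N'_4 = 84·cos33.1° − 5·1.671 = 62.0; c'Δl = 23.73; W sinα = 45.9
Slice 5: Δl = 2.2/cos49.4° = 3.381 m; N'_5 = 67·cos49.4° − 1·3.381 = 40.2; c'Δl = 48.00; W sinα = 50.9
Σc'Δl = 160.6 kN/m; ΣN' = 351.3 kN/m; ΣW sinα = 156.0 kN/m
Resisting = 160.6 + 351.3·tan30.0° = 160.6 + 202.8 = 363.4 kN/m
FS = 363.4 / 156.0 = 2.330

FS = 2.33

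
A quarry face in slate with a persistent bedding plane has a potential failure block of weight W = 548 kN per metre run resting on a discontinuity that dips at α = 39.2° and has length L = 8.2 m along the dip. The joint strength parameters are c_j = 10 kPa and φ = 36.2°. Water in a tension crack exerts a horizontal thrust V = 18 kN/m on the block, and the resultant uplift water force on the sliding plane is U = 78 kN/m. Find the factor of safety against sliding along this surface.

FS = 0.91

Resolving the block weight along and normal to the plane and applying the Mohr–Coulomb strength on the joint:
N' = W cosα − U − V sinα = 548·cos39.2° − 78 − 18·sin39.2° = 335.3 kN/m
Driving force T = W sinα + V cosα = 548·sin39.2° + 18·cos39.2° = 360.3 kN/m
Resisting force R = c_j·L + N'·tanφ = 10·8.2 + 335.3·tan36.2° = 82.0 + 245.4 = 327.4 kN/m
FS = R / T = 327.4 / 360.3 = 0.909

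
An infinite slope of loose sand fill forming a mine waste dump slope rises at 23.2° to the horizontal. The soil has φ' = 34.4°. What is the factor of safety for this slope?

For a dry cohesionless infinite slope the factor of safety is FS = tanφ' / tanβ.
FS = tan34.4° / tan23.2° = 0.6847 / 0.4286 = 1.598

FS = 1.60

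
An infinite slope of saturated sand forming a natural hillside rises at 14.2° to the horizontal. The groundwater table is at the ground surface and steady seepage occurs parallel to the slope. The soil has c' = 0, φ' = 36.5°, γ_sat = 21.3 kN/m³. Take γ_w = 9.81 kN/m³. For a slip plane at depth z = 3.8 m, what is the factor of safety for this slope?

FS = 1.58

With seepage parallel to the slope and the water table at the surface, the effective normal stress on the slip plane uses the buoyant unit weight γ' = γ_sat − γ_w while the driving shear stress uses γ_sat:
FS = [c' + γ' z cos²β tanφ'] / [γ_sat z sinβ cosβ]
(For c' = 0 this reduces to FS = (γ'/γ_sat)·tanφ'/tanβ.)
γ' = 21.3 − 9.81 = 11.49 kN/m³
Numerator = 0.0 + 11.49·3.8·cos²14.2°·tan36.5° = 0.0 + 11.49·3.8·0.9398·0.7400 = 30.364 kPa
Denominator = 21.3·3.8·sin14.2°·cos14.2° = 21.3·3.8·0.2453·0.9694 = 19.249 kPa
FS = 30.364 / 19.249 = 1.577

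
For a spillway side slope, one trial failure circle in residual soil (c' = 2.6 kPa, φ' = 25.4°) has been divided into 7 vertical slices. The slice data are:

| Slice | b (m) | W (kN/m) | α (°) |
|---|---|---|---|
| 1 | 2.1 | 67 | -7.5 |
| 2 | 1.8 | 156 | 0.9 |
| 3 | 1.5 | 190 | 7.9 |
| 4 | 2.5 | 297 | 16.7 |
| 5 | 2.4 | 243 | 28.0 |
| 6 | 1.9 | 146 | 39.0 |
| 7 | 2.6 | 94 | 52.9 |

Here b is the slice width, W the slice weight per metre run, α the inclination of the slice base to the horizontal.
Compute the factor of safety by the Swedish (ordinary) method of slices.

FS = 1.45

Ordinary method of slices: FS = Σ[c'·Δl_i + (W_i cosα_i)·tanφ'] / Σ W_i sinα_i, with Δl_i = b_i / cosα_i.
Slice 1: Δl = 2.1/cos(-7.5°) = 2.118 m; N'_1 = 67·cos(-7.5°) = 66.4; c'Δl = 5.51; W sinα = -8.7
Slice 2: Δl = 1.8/cos0.9° = 1.800 m; N'_2 = 156·cos0.9° = 156.0; c'Δl = 4.68; W sinα = 2.5
Slice 3: Δl = 1.5/cos7.9° = 1.514 m; N'_3 = 190·cos7.9° = 188.2; c'Δl = 3.94; W sinα = 26.1
Slice 4: Δl = 2.5/cos16.7° = 2.610 m; N'_4 = 297·cos16.7° = 284.5; c'Δl = 6.79; W sinα = 85.3
Slice 5: Δl = 2.4/cos28.0° = 2.718 m; N'_5 = 243·cos28.0° = 214.6; c'Δl = 7.07; W sinα = 114.1
Slice 6: Δl = 1.9/cos39.0° = 2.445 m; N'_6 = 146·cos39.0° = 113.5; c'Δl = 6.36; W sinα = 91.9
Slice 7: Δl = 2.6/cos52.9° = 4.310 m; N'_7 = 94·cos52.9° = 56.7; c'Δl = 11.21; W sinα = 75.0
Σc'Δl = 45.5 kN/m; ΣN' = 1079.8 kN/m; ΣW sinα = 386.1 kN/m
Resisting = 45.5 + 1079.8·tan25.4° = 45.5 + 512.7 = 558.3 kN/m
FS = 558.3 / 386.1 = 1.446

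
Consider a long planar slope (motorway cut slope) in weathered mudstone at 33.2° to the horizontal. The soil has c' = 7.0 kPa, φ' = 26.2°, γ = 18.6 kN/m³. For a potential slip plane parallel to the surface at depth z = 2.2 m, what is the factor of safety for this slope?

FS = 1.13

For an infinite slope with a slip plane parallel to the surface (no pore pressure): FS = [c' + γz cos²β tanφ'] / [γz sinβ cosβ].
γz = 18.6·2.2 = 40.92 kN/m²
Numerator = 7.0 + 40.92·cos²33.2°·tan26.2° = 7.0 + 40.92·0.7002·0.4921 = 21.098 kPa
Denominator = 40.92·sin33.2°·cos33.2° = 40.92·0.5476·0.8368 = 18.749 kPa
FS = 21.098 / 18.749 = 1.125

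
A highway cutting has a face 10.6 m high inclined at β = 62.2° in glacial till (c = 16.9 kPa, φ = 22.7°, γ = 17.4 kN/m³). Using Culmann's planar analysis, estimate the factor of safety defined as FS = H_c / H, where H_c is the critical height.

FS = 1.31

H_c = (4c/γ) · sinβ cosφ / [1 − cos(β − φ)]
    = (4·16.9/17.4) · sin62.2°·cos22.7° / [1 − cos39.5°]
    = 3.885 · 0.8161 / 0.2284 = 13.88 m
FS = H_c / H = 13.88 / 10.6 = 1.310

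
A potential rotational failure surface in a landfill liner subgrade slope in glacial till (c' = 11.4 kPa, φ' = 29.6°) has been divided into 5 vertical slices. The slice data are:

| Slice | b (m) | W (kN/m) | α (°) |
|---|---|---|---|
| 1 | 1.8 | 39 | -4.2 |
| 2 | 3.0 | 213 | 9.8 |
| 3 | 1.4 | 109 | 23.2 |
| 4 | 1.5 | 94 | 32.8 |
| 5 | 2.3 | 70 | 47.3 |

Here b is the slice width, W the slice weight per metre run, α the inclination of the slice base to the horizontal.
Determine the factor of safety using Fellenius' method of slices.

FS = 2.25

Ordinary method of slices: FS = Σ[c'·Δl_i + (W_i cosα_i)·tanφ'] / Σ W_i sinα_i, with Δl_i = b_i / cosα_i.
Slice 1: Δl = 1.8/cos(-4.2°) = 1.805 m; N'_1 = 39·cos(-4.2°) = 38.9; c'Δl = 20.58; W sinα = -2.9
Slice 2: Δl = 3.0/cos9.8° = 3.044 m; N'_2 = 213·cos9.8° = 209.9; c'Δl = 34.71; W sinα = 36.3
Slice 3: Δl = 1.4/cos23.2° = 1.523 m; N'_3 = 109·cos23.2° = 100.2; c'Δl = 17.36; W sinα = 42.9
Slice 4: Δl = 1.5/cos32.8° = 1.785 m; N'_4 = 94·cos32.8° = 79.0; c'Δl = 20.34; W sinα = 50.9
Slice 5: Δl = 2.3/cos47.3° = 3.392 m; N'_5 = 70·cos47.3° = 47.5; c'Δl = 38.66; W sinα = 51.4
Σc'Δl = 131.7 kN/m; ΣN' = 475.5 kN/m; ΣW sinα = 178.7 kN/m
Resisting = 131.7 + 475.5·tan29.6° = 131.7 + 270.1 = 401.8 kN/m
FS = 401.8 / 178.7 = 2.248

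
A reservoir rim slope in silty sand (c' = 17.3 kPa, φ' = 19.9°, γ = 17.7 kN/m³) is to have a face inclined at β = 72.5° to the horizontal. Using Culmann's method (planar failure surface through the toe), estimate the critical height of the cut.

H_c = 8.93 m

Culmann's analysis gives the critical failure plane at α_cr = (β + φ')/2 = (72.5 + 19.9)/2 = 46.2°, and the critical height
H_c = (4c'/γ) · sinβ cosφ' / [1 − cos(β − φ')]
    = (4·17.3/17.7) · sin72.5°·cos19.9° / [1 − cos(52.6°)]
    = 3.910 · 0.9537·0.9403 / [1 − 0.6074]
    = 3.910 · 0.8968 / 0.3926
    = 8.93 m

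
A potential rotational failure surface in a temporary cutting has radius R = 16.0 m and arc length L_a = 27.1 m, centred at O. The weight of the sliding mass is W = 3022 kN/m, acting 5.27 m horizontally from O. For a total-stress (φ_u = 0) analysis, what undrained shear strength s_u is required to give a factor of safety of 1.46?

FS = s_u·L_a·R / (W·d), so s_u = FS·W·d / (L_a·R).
s_u = 1.46·3022·5.27 / (27.10·16.0) = 23251.9 / 433.60 = 53.63 kPa

s_u = 53.6 kPa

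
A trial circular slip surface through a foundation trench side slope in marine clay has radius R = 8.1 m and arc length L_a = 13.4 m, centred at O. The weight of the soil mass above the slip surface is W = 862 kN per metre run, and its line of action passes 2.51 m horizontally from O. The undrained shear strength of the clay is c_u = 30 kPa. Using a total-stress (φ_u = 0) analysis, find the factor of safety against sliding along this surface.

Taking moments about the centre O, the resisting moment is provided by the undrained shear strength acting along the arc:
M_R = c_u·L_a·R = 30·13.40·8.1 = 3256.2 kN·m/m
M_D = W·d = 862·2.51 = 2163.6 kN·m/m
FS = M_R / M_D = 3256.2 / 2163.6 = 1.505

FS = 1.50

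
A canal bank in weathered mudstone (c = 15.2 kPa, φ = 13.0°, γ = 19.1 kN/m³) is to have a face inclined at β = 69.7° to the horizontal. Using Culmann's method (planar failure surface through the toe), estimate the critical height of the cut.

Culmann's analysis gives the critical failure plane at α_cr = (β + φ)/2 = (69.7 + 13.0)/2 = 41.4°, and the critical height
H_c = (4c/γ) · sinβ cosφ / [1 − cos(β − φ)]
    = (4·15.2/19.1) · sin69.7°·cos13.0° / [1 − cos(56.7°)]
    = 3.183 · 0.9379·0.9744 / [1 − 0.5490]
    = 3.183 · 0.9139 / 0.4510
    = 6.45 m

H_c = 6.45 m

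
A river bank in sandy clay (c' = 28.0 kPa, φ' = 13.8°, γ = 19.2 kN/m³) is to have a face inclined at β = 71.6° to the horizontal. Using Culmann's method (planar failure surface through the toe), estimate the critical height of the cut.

Culmann's analysis gives the critical failure plane at α_cr = (β + φ')/2 = (71.6 + 13.8)/2 = 42.7°, and the critical height
H_c = (4c'/γ) · sinβ cosφ' / [1 − cos(β − φ')]
    = (4·28.0/19.2) · sin71.6°·cos13.8° / [1 − cos(57.8°)]
    = 5.833 · 0.9489·0.9711 / [1 − 0.5329]
    = 5.833 · 0.9215 / 0.4671
    = 11.51 m

H_c = 11.51 m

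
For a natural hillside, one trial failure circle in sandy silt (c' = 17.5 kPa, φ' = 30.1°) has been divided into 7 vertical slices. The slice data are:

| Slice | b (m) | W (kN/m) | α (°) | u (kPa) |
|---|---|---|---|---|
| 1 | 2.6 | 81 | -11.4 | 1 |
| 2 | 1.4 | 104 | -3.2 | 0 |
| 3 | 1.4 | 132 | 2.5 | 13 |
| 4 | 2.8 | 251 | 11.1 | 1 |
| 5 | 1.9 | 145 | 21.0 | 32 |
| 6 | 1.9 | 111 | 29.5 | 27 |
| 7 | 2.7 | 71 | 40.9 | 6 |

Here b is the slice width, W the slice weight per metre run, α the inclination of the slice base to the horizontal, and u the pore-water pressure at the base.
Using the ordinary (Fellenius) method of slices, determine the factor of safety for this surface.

FS = 3.64

Ordinary method of slices: FS = Σ[c'·Δl_i + (W_i cosα_i − u_i·Δl_i)·tanφ'] / Σ W_i sinα_i, with Δl_i = b_i / cosα_i.
Slice 1: Δl = 2.6/cos(-11.4°) = 2.652 m; N'_1 = 81·cos(-11.4°) − 1·2.652 = 76.7; c'Δl = 46.42; W sinα = -16.0
Slice 2: Δl = 1.4/cos(-3.2°) = 1.402 m; N'_2 = 104·cos(-3.2°) − 0·1.402 = 103.8; c'Δl = 24.54; W sinα = -5.8
Slice 3: Δl = 1.4/cos2.5° = 1.401 m; N'_3 = 132·cos2.5° − 13·1.401 = 113.7; c'Δl = 24.52; W sinα = 5.8
Slice 4: Δl = 2.8/cos11.1° = 2.853 m; N'_4 = 251·cos11.1° − 1·2.853 = 243.5; c'Δl = 49.93; W sinα = 48.3
Slice 5: Δl = 1.9/cos21.0° = 2.035 m; N'_5 = 145·cos21.0° − 32·2.035 = 70.2; c'Δl = 35.62; W sinα = 52.0
Slice 6: Δl = 1.9/cos29.5° = 2.183 m; N'_6 = 111·cos29.5° − 27·2.183 = 37.7; c'Δl = 38.20; W sinα = 54.7
Slice 7: Δl = 2.7/cos40.9° = 3.572 m; N'_7 = 71·cos40.9° − 6·3.572 = 32.2; c'Δl = 62.51; W sinα = 46.5
Σc'Δl = 281.7 kN/m; ΣN' = 677.8 kN/m; ΣW sinα = 185.4 kN/m
Resisting = 281.7 + 677.8·tan30.1° = 281.7 + 392.9 = 674.7 kN/m
FS = 674.7 / 185.4 = 3.640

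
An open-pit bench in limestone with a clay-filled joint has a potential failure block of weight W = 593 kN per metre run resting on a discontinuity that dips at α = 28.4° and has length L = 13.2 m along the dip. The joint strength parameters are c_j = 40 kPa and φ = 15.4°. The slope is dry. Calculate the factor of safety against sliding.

Resolving the block weight along and normal to the plane and applying the Mohr–Coulomb strength on the joint:
N' = W cosα = 593·cos28.4° = 521.6 kN/m
Driving force T = W sinα = 593·sin28.4° = 282.0 kN/m
Resisting force R = c_j·L + N'·tanφ = 40·13.2 + 521.6·tan15.4° = 528.0 + 143.7 = 671.7 kN/m
FS = R / T = 671.7 / 282.0 = 2.381

FS = 2.38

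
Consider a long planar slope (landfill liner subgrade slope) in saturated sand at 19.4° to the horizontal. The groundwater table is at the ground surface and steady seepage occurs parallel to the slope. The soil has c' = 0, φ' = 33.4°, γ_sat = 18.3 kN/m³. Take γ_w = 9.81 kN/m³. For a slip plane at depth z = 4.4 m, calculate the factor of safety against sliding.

FS = 0.87

With seepage parallel to the slope and the water table at the surface, the effective normal stress on the slip plane uses the buoyant unit weight γ' = γ_sat − γ_w while the driving shear stress uses γ_sat:
FS = [c' + γ' z cos²β tanφ'] / [γ_sat z sinβ cosβ]
(For c' = 0 this reduces to FS = (γ'/γ_sat)·tanφ'/tanβ.)
γ' = 18.3 − 9.81 = 8.49 kN/m³
Numerator = 0.0 + 8.49·4.4·cos²19.4°·tan33.4° = 0.0 + 8.49·4.4·0.8897·0.6594 = 21.914 kPa
Denominator = 18.3·4.4·sin19.4°·cos19.4° = 18.3·4.4·0.3322·0.9432 = 25.227 kPa
FS = 21.914 / 25.227 = 0.869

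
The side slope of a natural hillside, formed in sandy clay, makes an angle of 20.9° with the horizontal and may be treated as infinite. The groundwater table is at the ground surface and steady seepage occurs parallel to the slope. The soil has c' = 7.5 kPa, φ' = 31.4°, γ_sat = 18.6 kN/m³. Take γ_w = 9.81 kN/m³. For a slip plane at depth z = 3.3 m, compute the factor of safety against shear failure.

FS = 1.12

With seepage parallel to the slope and the water table at the surface, the effective normal stress on the slip plane uses the buoyant unit weight γ' = γ_sat − γ_w while the driving shear stress uses γ_sat:
FS = [c' + γ' z cos²β tanφ'] / [γ_sat z sinβ cosβ]
γ' = 18.6 − 9.81 = 8.79 kN/m³
Numerator = 7.5 + 8.79·3.3·cos²20.9°·tan31.4° = 7.5 + 8.79·3.3·0.8727·0.6104 = 22.953 kPa
Denominator = 18.6·3.3·sin20.9°·cos20.9° = 18.6·3.3·0.3567·0.9342 = 20.456 kPa
FS = 22.953 / 20.456 = 1.122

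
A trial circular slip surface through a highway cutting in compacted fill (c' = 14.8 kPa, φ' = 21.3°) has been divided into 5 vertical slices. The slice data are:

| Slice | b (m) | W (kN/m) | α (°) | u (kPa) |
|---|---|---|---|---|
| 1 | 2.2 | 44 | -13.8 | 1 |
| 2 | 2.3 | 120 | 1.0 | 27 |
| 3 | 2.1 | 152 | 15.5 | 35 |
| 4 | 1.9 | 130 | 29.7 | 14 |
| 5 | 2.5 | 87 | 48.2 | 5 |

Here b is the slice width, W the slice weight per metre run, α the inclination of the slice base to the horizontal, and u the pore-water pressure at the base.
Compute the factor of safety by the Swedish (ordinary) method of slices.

FS = 1.86

Ordinary method of slices: FS = Σ[c'·Δl_i + (W_i cosα_i − u_i·Δl_i)·tanφ'] / Σ W_i sinα_i, with Δl_i = b_i / cosα_i.
Slice 1: Δl = 2.2/cos(-13.8°) = 2.265 m; N'_1 = 44·cos(-13.8°) − 1·2.265 = 40.5; c'Δl = 33.53; W sinα = -10.5
Slice 2: Δl = 2.3/cos1.0° = 2.300 m; N'_2 = 120·cos1.0° − 27·2.300 = 57.9; c'Δl = 34.05; W sinα = 2.1
Slice 3: Δl = 2.1/cos15.5° = 2.179 m; N'_3 = 152·cos15.5° − 35·2.179 = 70.2; c'Δl = 32.25; W sinα = 40.6
Slice 4: Δl = 1.9/cos29.7° = 2.187 m; N'_4 = 130·cos29.7° − 14·2.187 = 82.3; c'Δl = 32.37; W sinα = 64.4
Slice 5: Δl = 2.5/cos48.2° = 3.751 m; N'_5 = 87·cos48.2° − 5·3.751 = 39.2; c'Δl = 55.51; W sinα = 64.9
Σc'Δl = 187.7 kN/m; ΣN' = 290.1 kN/m; ΣW sinα = 161.5 kN/m
Resisting = 187.7 + 290.1·tan21.3° = 187.7 + 113.1 = 300.8 kN/m
FS = 300.8 / 161.5 = 1.863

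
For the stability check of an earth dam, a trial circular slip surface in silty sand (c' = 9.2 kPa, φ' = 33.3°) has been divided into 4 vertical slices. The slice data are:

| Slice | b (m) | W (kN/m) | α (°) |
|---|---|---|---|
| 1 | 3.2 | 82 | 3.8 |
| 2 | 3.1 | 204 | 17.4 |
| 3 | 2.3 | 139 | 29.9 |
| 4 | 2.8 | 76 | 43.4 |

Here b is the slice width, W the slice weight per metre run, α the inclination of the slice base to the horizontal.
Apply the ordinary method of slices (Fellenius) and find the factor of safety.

Ordinary method of slices: FS = Σ[c'·Δl_i + (W_i cosα_i)·tanφ'] / Σ W_i sinα_i, with Δl_i = b_i / cosα_i.
Slice 1: Δl = 3.2/cos3.8° = 3.207 m; N'_1 = 82·cos3.8° = 81.8; c'Δl = 29.50; W sinα = 5.4
Slice 2: Δl = 3.1/cos17.4° = 3.249 m; N'_2 = 204·cos17.4° = 194.7; c'Δl = 29.89; W sinα = 61.0
Slice 3: Δl = 2.3/cos29.9° = 2.653 m; N'_3 = 139·cos29.9° = 120.5; c'Δl = 24.41; W sinα = 69.3
Slice 4: Δl = 2.8/cos43.4° = 3.854 m; N'_4 = 76·cos43.4° = 55.2; c'Δl = 35.45; W sinα = 52.2
Σc'Δl = 119.3 kN/m; ΣN' = 452.2 kN/m; ΣW sinα = 187.9 kN/m
Resisting = 119.3 + 452.2·tan33.3° = 119.3 + 297.0 = 416.3 kN/m
FS = 416.3 / 187.9 = 2.215

FS = 2.21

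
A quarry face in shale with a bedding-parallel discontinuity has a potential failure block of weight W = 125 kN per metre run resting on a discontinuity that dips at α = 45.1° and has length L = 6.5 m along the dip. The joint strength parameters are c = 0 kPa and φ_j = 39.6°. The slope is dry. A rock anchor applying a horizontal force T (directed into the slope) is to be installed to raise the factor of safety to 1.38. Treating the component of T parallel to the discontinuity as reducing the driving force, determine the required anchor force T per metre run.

T = 32 kN/m

Resolving forces along and normal to the sliding plane, with the horizontal anchor force T adding T·sinα to the effective normal force and T·cosα acting up the plane against the driving force:
FS = [cL + (W cosα + T sinα) tanφ_j] / [W sinα − T cosα]
Without the anchor: N' = 88.2 kN/m, driving T_d = 88.5 kN/m, resisting R = 0·6.5 + 88.2·tan39.6° = 73.0 kN/m, FS = 0.82.
Setting FS = 1.38 and solving for T:
1.38·(88.5 − T cos45.1°) = 73.0 + T sin45.1°·tan39.6°
T·(sin45.1°·tan39.6° + 1.38·cos45.1°) = 1.38·88.5 − 73.0
T·(0.7083·0.8273 + 1.38·0.7059) = 122.2 − 73.0 = 49.2
T·1.5601 = 49.2
T = 31.5 kN/m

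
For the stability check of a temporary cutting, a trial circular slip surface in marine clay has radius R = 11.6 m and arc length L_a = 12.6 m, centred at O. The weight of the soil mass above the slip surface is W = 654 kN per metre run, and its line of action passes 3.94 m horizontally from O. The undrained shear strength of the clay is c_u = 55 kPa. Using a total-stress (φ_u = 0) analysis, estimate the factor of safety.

FS = 3.12

Taking moments about the centre O, the resisting moment is provided by the undrained shear strength acting along the arc:
M_R = c_u·L_a·R = 55·12.60·11.6 = 8038.8 kN·m/m
M_D = W·d = 654·3.94 = 2576.8 kN·m/m
FS = M_R / M_D = 8038.8 / 2576.8 = 3.120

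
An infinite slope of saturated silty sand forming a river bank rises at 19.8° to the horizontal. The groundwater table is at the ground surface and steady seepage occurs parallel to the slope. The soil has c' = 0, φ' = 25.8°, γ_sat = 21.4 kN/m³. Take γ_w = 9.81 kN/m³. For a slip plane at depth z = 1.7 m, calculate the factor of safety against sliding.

With seepage parallel to the slope and the water table at the surface, the effective normal stress on the slip plane uses the buoyant unit weight γ' = γ_sat − γ_w while the driving shear stress uses γ_sat:
FS = [c' + γ' z cos²β tanφ'] / [γ_sat z sinβ cosβ]
(For c' = 0 this reduces to FS = (γ'/γ_sat)·tanφ'/tanβ.)
γ' = 21.4 − 9.81 = 11.59 kN/m³
Numerator = 0.0 + 11.59·1.7·cos²19.8°·tan25.8° = 0.0 + 11.59·1.7·0.8853·0.4834 = 8.432 kPa
Denominator = 21.4·1.7·sin19.8°·cos19.8° = 21.4·1.7·0.3387·0.9409 = 11.595 kPa
FS = 8.432 / 11.595 = 0.727

FS = 0.73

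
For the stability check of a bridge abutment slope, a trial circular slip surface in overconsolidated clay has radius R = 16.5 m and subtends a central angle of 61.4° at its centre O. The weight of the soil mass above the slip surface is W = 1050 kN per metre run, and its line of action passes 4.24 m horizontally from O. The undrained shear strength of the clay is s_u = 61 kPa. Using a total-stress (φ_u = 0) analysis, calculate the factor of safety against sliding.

Taking moments about the centre O, the resisting moment is provided by the undrained shear strength acting along the arc:
Arc length L_a = R·θ = 16.5·(61.4°·π/180) = 16.5·1.0716 = 17.68 m
M_R = s_u·L_a·R = 61·17.68·16.5 = 17796.9 kN·m/m
M_D = W·d = 1050·4.24 = 4452.0 kN·m/m
FS = M_R / M_D = 17796.9 / 4452.0 = 3.997

FS = 4.00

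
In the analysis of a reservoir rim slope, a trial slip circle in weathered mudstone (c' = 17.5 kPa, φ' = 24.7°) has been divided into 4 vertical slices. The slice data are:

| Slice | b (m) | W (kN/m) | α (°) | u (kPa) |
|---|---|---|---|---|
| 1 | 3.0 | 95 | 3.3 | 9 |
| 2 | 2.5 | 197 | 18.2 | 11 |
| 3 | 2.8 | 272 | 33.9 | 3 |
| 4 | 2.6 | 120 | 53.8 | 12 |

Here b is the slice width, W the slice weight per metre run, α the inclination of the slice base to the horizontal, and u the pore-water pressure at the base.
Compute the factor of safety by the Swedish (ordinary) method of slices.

Ordinary method of slices: FS = Σ[c'·Δl_i + (W_i cosα_i − u_i·Δl_i)·tanφ'] / Σ W_i sinα_i, with Δl_i = b_i / cosα_i.
Slice 1: Δl = 3.0/cos3.3° = 3.005 m; N'_1 = 95·cos3.3° − 9·3.005 = 67.8; c'Δl = 52.59; W sinα = 5.5
Slice 2: Δl = 2.5/cos18.2° = 2.632 m; N'_2 = 197·cos18.2° − 11·2.632 = 158.2; c'Δl = 46.05; W sinα = 61.5
Slice 3: Δl = 2.8/cos33.9° = 3.373 m; N'_3 = 272·cos33.9° − 3·3.373 = 215.6; c'Δl = 59.04; W sinα = 151.7
Slice 4: Δl = 2.6/cos53.8° = 4.402 m; N'_4 = 120·cos53.8° − 12·4.402 = 18.0; c'Δl = 77.04; W sinα = 96.8
Σc'Δl = 234.7 kN/m; ΣN' = 459.7 kN/m; ΣW sinα = 315.5 kN/m
Resisting = 234.7 + 459.7·tan24.7° = 234.7 + 211.4 = 446.1 kN/m
FS = 446.1 / 315.5 = 1.414

FS = 1.41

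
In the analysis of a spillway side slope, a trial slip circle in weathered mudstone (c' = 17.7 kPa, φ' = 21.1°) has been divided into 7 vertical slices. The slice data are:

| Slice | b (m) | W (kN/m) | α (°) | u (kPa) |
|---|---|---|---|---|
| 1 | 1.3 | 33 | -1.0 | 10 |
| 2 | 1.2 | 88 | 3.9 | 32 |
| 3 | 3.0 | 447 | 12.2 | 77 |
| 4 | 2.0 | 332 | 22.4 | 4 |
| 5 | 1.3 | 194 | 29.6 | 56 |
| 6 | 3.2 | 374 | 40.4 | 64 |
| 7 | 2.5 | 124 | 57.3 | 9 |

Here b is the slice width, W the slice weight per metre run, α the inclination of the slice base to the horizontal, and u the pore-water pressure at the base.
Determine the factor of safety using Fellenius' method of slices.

Ordinary method of slices: FS = Σ[c'·Δl_i + (W_i cosα_i − u_i·Δl_i)·tanφ'] / Σ W_i sinα_i, with Δl_i = b_i / cosα_i.
Slice 1: Δl = 1.3/cos(-1.0°) = 1.300 m; N'_1 = 33·cos(-1.0°) − 10·1.300 = 20.0; c'Δl = 23.01; W sinα = -0.6
Slice 2: Δl = 1.2/cos3.9° = 1.203 m; N'_2 = 88·cos3.9° − 32·1.203 = 49.3; c'Δl = 21.29; W sinα = 6.0
Slice 3: Δl = 3.0/cos12.2° = 3.069 m; N'_3 = 447·cos12.2° − 77·3.069 = 200.6; c'Δl = 54.33; W sinα = 94.5
Slice 4: Δl = 2.0/cos22.4° = 2.163 m; N'_4 = 332·cos22.4° − 4·2.163 = 298.3; c'Δl = 38.29; W sinα = 126.5
Slice 5: Δl = 1.3/cos29.6° = 1.495 m; N'_5 = 194·cos29.6° − 56·1.495 = 85.0; c'Δl = 26.46; W sinα = 95.8
Slice 6: Δl = 3.2/cos40.4° = 4.202 m; N'_6 = 374·cos40.4° − 64·4.202 = 15.9; c'Δl = 74.38; W sinα = 242.4
Slice 7: Δl = 2.5/cos57.3° = 4.628 m; N'_7 = 124·cos57.3° − 9·4.628 = 25.3; c'Δl = 81.91; W sinα = 104.3
Σc'Δl = 319.7 kN/m; ΣN' = 694.3 kN/m; ΣW sinα = 669.0 kN/m
Resisting = 319.7 + 694.3·tan21.1° = 319.7 + 267.9 = 587.6 kN/m
FS = 587.6 / 669.0 = 0.878

FS = 0.88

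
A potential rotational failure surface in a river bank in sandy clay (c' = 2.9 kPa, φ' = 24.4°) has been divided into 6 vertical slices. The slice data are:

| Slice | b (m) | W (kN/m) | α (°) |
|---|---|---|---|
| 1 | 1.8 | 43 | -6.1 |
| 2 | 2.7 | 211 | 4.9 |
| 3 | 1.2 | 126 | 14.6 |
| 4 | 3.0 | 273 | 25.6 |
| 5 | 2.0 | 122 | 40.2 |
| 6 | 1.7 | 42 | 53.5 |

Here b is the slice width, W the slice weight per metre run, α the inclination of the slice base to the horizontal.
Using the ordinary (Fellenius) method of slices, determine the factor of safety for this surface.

FS = 1.37

Ordinary method of slices: FS = Σ[c'·Δl_i + (W_i cosα_i)·tanφ'] / Σ W_i sinα_i, with Δl_i = b_i / cosα_i.
Slice 1: Δl = 1.8/cos(-6.1°) = 1.810 m; N'_1 = 43·cos(-6.1°) = 42.8; c'Δl = 5.25; W sinα = -4.6
Slice 2: Δl = 2.7/cos4.9° = 2.710 m; N'_2 = 211·cos4.9° = 210.2; c'Δl = 7.86; W sinα = 18.0
Slice 3: Δl = 1.2/cos14.6° = 1.240 m; N'_3 = 126·cos14.6° = 121.9; c'Δl = 3.60; W sinα = 31.8
Slice 4: Δl = 3.0/cos25.6° = 3.327 m; N'_4 = 273·cos25.6° = 246.2; c'Δl = 9.65; W sinα = 118.0
Slice 5: Δl = 2.0/cos40.2° = 2.619 m; N'_5 = 122·cos40.2° = 93.2; c'Δl = 7.59; W sinα = 78.7
Slice 6: Δl = 1.7/cos53.5° = 2.858 m; N'_6 = 42·cos53.5° = 25.0; c'Δl = 8.29; W sinα = 33.8
Σc'Δl = 42.2 kN/m; ΣN' = 739.3 kN/m; ΣW sinα = 275.7 kN/m
Resisting = 42.2 + 739.3·tan24.4° = 42.2 + 335.4 = 377.6 kN/m
FS = 377.6 / 275.7 = 1.370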